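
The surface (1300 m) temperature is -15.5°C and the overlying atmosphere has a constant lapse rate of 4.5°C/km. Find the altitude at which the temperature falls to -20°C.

2300 m

Height above start = (-15.5 − (-20)) / 4.5 = 1 km
Altitude = 1300 m + 1000 m = 2300 m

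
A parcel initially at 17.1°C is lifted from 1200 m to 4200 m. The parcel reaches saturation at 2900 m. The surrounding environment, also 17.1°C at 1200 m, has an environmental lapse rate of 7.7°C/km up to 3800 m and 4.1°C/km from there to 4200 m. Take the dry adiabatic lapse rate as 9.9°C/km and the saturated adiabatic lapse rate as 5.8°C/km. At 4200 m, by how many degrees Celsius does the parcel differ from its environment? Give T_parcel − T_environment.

-2.71°C (parcel cooler than environment)

Parcel:
  Dry to 2900 m: -9.9 × 1.7 km = -16.83°C, so T = 0.27°C.
  Saturated to 4200 m: -5.8 × 1.3 km = -7.54°C, so T = -7.27°C.
Environment:
  Environment, lower layer to 3800 m: -7.7 × 2.6 km = -20.02°C, so T = -2.92°C.
  Environment, upper layer to 4200 m: -4.1 × 0.4 km = -1.64°C, so T = -4.56°C.
T_parcel − T_env = -7.27 − (-4.56) = -2.71°C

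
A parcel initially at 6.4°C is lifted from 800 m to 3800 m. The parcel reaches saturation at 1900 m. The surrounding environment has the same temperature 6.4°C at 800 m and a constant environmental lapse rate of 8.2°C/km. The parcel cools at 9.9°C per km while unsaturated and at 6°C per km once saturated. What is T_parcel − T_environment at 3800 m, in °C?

+2.31°C (parcel warmer than environment)

Parcel:
  Dry to 1900 m: -9.9 × 1.1 km = -10.89°C, so T = -4.49°C.
  Saturated to 3800 m: -6 × 1.9 km = -11.4°C, so T = -15.89°C.
Environment:
  Environment to 3800 m: -8.2 × 3 km = -24.6°C, so T = -18.2°C.
T_parcel − T_env = -15.89 − (-18.2) = +2.31°C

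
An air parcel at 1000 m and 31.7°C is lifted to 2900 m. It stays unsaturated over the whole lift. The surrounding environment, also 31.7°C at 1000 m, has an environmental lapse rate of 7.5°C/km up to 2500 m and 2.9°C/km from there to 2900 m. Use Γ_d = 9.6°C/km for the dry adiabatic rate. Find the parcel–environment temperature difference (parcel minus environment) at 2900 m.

Parcel:
  Dry to 2900 m: -9.6 × 1.9 km = -18.24°C, so T = 13.46°C.
Environment:
  Environment, lower layer to 2500 m: -7.5 × 1.5 km = -11.25°C, so T = 20.45°C.
  Environment, upper layer to 2900 m: -2.9 × 0.4 km = -1.16°C, so T = 19.29°C.
T_parcel − T_env = 13.46 − 19.29 = -5.83°C

-5.83°C (parcel cooler than environment)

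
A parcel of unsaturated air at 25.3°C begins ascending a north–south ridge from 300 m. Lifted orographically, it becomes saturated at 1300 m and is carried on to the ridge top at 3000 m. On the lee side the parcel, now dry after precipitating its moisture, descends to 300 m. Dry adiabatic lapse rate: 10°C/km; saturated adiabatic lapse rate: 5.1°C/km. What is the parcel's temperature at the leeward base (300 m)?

Dry to 1300 m: -10 × 1 km = -10°C, so T = 15.3°C.
Saturated to 3000 m: -5.1 × 1.7 km = -8.67°C, so T = 6.63°C.
Dry descent to 300 m: +10 × 2.7 km = +27°C, so T = 33.63°C.

33.63°C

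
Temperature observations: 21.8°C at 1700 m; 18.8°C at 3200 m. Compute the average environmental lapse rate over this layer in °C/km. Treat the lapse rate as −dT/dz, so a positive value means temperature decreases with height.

Γ = −ΔT/Δz = (21.8 − 18.8) / (3200 − 1700) m
  = 3°C / 1.5 km = 2°C/km

2°C/km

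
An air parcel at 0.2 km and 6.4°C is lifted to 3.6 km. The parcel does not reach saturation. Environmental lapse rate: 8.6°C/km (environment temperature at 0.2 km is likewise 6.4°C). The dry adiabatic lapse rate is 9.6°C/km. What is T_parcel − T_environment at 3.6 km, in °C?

Parcel:
  200 → 3600 m (dry, 9.6°C/km): ΔT = -9.6 × 3.4 = -32.64°C → T = -26.24°C
Environment:
  200 → 3600 m (environment, 8.6°C/km): ΔT = -8.6 × 3.4 = -29.24°C → T = -22.84°C
T_parcel − T_env = -26.24 − (-22.84) = -3.4°C

-3.4°C (parcel cooler than environment)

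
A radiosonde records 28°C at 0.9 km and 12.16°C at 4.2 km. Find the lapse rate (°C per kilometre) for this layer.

Γ = −ΔT/Δz = (28 − 12.16) / (4200 − 900) m
  = 15.84°C / 3.3 km = 4.8°C/km

4.8°C/km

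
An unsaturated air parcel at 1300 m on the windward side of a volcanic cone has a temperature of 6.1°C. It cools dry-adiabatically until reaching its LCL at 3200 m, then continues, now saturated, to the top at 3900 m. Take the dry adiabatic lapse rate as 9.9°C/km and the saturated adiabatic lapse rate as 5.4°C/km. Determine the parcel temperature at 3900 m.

From 1300 m to 3200 m (dry): cools by 9.9 × 1.9 = 18.81°C, giving -12.71°C.
From 3200 m to 3900 m (saturated): cools by 5.4 × 0.7 = 3.78°C, giving -16.49°C.

-16.49°C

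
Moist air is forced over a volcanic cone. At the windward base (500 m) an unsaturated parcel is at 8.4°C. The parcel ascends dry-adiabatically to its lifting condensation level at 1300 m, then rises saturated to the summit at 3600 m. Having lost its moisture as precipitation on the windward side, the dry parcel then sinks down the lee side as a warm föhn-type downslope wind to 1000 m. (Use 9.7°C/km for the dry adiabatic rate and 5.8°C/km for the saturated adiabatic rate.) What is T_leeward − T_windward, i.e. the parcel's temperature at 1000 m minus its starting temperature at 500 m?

+4.12°C

500 → 1300 m (dry, 9.7°C/km): ΔT = -9.7 × 0.8 = -7.76°C → T = 0.64°C
1300 → 3600 m (saturated, 5.8°C/km): ΔT = -5.8 × 2.3 = -13.34°C → T = -12.7°C
3600 → 1000 m (dry descent, 9.7°C/km): ΔT = +9.7 × 2.6 = +25.22°C → T = 12.52°C
Net change vs windward start: 12.52 − 8.4 = +4.12°C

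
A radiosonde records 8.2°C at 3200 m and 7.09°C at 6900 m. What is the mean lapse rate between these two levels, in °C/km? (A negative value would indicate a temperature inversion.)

0.3°C/km

Γ = −ΔT/Δz = (8.2 − 7.09) / (6900 − 3200) m
  = 1.11°C / 3.7 km = 0.3°C/km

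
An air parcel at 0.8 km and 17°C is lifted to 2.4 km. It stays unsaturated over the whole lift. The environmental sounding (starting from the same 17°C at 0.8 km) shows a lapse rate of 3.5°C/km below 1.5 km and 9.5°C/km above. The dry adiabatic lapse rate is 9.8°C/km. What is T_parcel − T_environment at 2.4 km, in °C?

Parcel:
  From 800 m to 2400 m (dry): cools by 9.8 × 1.6 = 15.68°C, giving 1.32°C.
Environment:
  From 800 m to 1500 m (environment, lower layer): cools by 3.5 × 0.7 = 2.45°C, giving 14.55°C.
  From 1500 m to 2400 m (environment, upper layer): cools by 9.5 × 0.9 = 8.55°C, giving 6°C.
T_parcel − T_env = 1.32 − 6 = -4.68°C

-4.68°C (parcel cooler than environment)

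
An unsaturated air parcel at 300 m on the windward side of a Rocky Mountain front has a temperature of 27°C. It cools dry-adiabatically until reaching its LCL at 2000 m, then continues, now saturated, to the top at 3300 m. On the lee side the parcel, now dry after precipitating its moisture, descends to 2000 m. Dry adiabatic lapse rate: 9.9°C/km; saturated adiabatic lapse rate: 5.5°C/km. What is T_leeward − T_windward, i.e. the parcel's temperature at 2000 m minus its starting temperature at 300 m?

-11.11°C

From 300 m to 2000 m (dry): cools by 9.9 × 1.7 = 16.83°C, giving 10.17°C.
From 2000 m to 3300 m (saturated): cools by 5.5 × 1.3 = 7.15°C, giving 3.02°C.
From 3300 m to 2000 m (dry descent): warms by 9.9 × 1.3 = 12.87°C, giving 15.89°C.
Net change vs windward start: 15.89 − 27 = -11.11°C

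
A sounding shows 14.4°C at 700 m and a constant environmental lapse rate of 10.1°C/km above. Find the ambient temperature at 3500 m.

-13.88°C

Environmental to 3500 m: -10.1 × 2.8 km = -28.28°C, so T = -13.88°C.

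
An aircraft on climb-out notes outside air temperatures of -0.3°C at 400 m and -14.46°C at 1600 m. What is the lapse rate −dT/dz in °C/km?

Γ = −ΔT/Δz = (-0.3 − (-14.46)) / (1600 − 400) m
  = 14.16°C / 1.2 km = 11.8°C/km

11.8°C/km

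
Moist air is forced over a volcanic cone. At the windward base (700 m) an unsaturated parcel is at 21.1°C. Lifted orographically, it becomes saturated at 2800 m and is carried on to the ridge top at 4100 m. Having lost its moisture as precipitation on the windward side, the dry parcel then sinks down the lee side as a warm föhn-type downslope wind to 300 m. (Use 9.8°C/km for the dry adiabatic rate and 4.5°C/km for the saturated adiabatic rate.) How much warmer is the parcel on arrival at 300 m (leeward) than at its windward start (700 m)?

+10.81°C

700–2800 m, dry: Δz = 2.1 km ⇒ ΔT = -20.58°C; T = 0.52°C
2800–4100 m, saturated: Δz = 1.3 km ⇒ ΔT = -5.85°C; T = -5.33°C
4100–300 m, dry descent: Δz = 3.8 km ⇒ ΔT = +37.24°C; T = 31.91°C
Net change vs windward start: 31.91 − 21.1 = +10.81°C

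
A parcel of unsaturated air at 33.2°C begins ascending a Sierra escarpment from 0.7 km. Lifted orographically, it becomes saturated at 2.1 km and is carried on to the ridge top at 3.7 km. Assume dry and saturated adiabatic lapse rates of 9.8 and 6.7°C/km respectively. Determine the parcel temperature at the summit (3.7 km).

700 → 2100 m (dry, 9.8°C/km): ΔT = -9.8 × 1.4 = -13.72°C → T = 19.48°C
2100 → 3700 m (saturated, 6.7°C/km): ΔT = -6.7 × 1.6 = -10.72°C → T = 8.76°C

8.76°C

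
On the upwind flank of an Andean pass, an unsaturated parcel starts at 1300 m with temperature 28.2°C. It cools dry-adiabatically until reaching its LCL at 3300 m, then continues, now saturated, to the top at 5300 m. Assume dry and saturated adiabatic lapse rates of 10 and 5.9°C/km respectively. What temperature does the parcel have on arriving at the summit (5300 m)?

Dry to 3300 m: -10 × 2 km = -20°C, so T = 8.2°C.
Saturated to 5300 m: -5.9 × 2 km = -11.8°C, so T = -3.6°C.

-3.6°C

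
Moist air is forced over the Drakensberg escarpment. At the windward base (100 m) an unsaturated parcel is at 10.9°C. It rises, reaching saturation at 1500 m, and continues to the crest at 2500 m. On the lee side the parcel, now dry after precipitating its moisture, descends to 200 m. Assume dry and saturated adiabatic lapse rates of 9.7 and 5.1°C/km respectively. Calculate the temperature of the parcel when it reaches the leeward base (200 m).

100 → 1500 m (dry, 9.7°C/km): ΔT = -9.7 × 1.4 = -13.58°C → T = -2.68°C
1500 → 2500 m (saturated, 5.1°C/km): ΔT = -5.1 × 1 = -5.1°C → T = -7.78°C
2500 → 200 m (dry descent, 9.7°C/km): ΔT = +9.7 × 2.3 = +22.31°C → T = 14.53°C

14.53°C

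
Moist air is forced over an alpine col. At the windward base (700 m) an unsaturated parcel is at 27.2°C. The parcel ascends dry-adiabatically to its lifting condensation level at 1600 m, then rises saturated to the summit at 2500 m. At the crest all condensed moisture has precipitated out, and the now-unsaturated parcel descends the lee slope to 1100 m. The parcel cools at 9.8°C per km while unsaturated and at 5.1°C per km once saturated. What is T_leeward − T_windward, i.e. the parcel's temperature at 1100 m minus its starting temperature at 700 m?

+0.31°C

700–1600 m, dry: Δz = 0.9 km ⇒ ΔT = -8.82°C; T = 18.38°C
1600–2500 m, saturated: Δz = 0.9 km ⇒ ΔT = -4.59°C; T = 13.79°C
2500–1100 m, dry descent: Δz = 1.4 km ⇒ ΔT = +13.72°C; T = 27.51°C
Net change vs windward start: 27.51 − 27.2 = +0.31°C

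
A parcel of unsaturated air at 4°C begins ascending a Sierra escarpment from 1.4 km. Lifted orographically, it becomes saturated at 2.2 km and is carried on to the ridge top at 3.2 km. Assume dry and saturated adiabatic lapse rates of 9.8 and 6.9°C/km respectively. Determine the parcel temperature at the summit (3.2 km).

-10.74°C

Dry to 2200 m: -9.8 × 0.8 km = -7.84°C, so T = -3.84°C.
Saturated to 3200 m: -6.9 × 1 km = -6.9°C, so T = -10.74°C.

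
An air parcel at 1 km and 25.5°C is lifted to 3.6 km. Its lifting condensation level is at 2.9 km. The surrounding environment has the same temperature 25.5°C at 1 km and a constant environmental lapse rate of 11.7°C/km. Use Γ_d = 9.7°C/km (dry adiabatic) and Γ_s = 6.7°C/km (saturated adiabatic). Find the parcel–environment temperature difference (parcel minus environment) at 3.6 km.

+7.3°C (parcel warmer than environment)

Parcel:
  From 1000 m to 2900 m (dry): cools by 9.7 × 1.9 = 18.43°C, giving 7.07°C.
  From 2900 m to 3600 m (saturated): cools by 6.7 × 0.7 = 4.69°C, giving 2.38°C.
Environment:
  From 1000 m to 3600 m (environment): cools by 11.7 × 2.6 = 30.42°C, giving -4.92°C.
T_parcel − T_env = 2.38 − (-4.92) = +7.3°C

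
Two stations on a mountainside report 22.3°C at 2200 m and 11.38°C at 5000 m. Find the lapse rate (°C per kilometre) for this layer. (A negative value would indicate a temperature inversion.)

3.9°C/km

Γ = −ΔT/Δz = (22.3 − 11.38) / (5000 − 2200) m
  = 10.92°C / 2.8 km = 3.9°C/km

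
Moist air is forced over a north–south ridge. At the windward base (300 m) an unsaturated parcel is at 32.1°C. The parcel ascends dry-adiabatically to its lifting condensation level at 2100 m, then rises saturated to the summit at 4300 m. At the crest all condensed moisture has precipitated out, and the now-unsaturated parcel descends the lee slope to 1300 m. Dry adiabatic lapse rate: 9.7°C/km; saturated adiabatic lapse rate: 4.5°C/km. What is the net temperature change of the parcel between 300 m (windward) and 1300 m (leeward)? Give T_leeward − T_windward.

+1.74°C

Dry to 2100 m: -9.7 × 1.8 km = -17.46°C, so T = 14.64°C.
Saturated to 4300 m: -4.5 × 2.2 km = -9.9°C, so T = 4.74°C.
Dry descent to 1300 m: +9.7 × 3 km = +29.1°C, so T = 33.84°C.
Net change vs windward start: 33.84 − 32.1 = +1.74°C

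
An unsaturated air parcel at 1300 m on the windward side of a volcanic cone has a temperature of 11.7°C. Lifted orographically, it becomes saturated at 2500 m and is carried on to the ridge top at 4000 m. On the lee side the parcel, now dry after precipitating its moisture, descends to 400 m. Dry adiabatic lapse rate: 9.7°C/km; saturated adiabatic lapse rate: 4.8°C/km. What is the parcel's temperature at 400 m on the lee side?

27.78°C

From 1300 m to 2500 m (dry): cools by 9.7 × 1.2 = 11.64°C, giving 0.06°C.
From 2500 m to 4000 m (saturated): cools by 4.8 × 1.5 = 7.2°C, giving -7.14°C.
From 4000 m to 400 m (dry descent): warms by 9.7 × 3.6 = 34.92°C, giving 27.78°C.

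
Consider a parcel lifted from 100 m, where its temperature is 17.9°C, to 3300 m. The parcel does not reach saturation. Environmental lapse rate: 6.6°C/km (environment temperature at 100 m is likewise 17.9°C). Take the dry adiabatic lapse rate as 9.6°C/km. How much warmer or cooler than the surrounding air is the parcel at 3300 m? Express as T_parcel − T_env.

-9.6°C (parcel cooler than environment)

Parcel:
  Dry to 3300 m: -9.6 × 3.2 km = -30.72°C, so T = -12.82°C.
Environment:
  Environment to 3300 m: -6.6 × 3.2 km = -21.12°C, so T = -3.22°C.
T_parcel − T_env = -12.82 − (-3.22) = -9.6°C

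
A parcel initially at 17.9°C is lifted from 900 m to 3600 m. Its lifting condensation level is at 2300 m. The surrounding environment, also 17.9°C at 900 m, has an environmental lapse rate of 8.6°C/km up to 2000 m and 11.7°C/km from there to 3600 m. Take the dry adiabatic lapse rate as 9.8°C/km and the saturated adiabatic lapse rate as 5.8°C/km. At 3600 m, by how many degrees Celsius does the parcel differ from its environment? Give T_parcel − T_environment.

+6.92°C (parcel warmer than environment)

Parcel:
  900 → 2300 m (dry, 9.8°C/km): ΔT = -9.8 × 1.4 = -13.72°C → T = 4.18°C
  2300 → 3600 m (saturated, 5.8°C/km): ΔT = -5.8 × 1.3 = -7.54°C → T = -3.36°C
Environment:
  900 → 2000 m (environment, lower layer, 8.6°C/km): ΔT = -8.6 × 1.1 = -9.46°C → T = 8.44°C
  2000 → 3600 m (environment, upper layer, 11.7°C/km): ΔT = -11.7 × 1.6 = -18.72°C → T = -10.28°C
T_parcel − T_env = -3.36 − (-10.28) = +6.92°C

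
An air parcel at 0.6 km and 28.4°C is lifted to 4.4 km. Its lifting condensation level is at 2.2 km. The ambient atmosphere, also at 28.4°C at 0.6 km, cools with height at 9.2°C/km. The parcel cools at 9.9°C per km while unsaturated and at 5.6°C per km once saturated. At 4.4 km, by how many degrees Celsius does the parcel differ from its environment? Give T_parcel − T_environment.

Parcel:
  600 → 2200 m (dry, 9.9°C/km): ΔT = -9.9 × 1.6 = -15.84°C → T = 12.56°C
  2200 → 4400 m (saturated, 5.6°C/km): ΔT = -5.6 × 2.2 = -12.32°C → T = 0.24°C
Environment:
  600 → 4400 m (environment, 9.2°C/km): ΔT = -9.2 × 3.8 = -34.96°C → T = -6.56°C
T_parcel − T_env = 0.24 − (-6.56) = +6.8°C

+6.8°C (parcel warmer than environment)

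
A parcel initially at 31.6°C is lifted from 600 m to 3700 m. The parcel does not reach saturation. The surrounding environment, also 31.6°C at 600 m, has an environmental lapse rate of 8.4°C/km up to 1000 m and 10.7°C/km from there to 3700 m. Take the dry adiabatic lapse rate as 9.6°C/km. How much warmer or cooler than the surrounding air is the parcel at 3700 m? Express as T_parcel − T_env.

Parcel:
  Dry to 3700 m: -9.6 × 3.1 km = -29.76°C, so T = 1.84°C.
Environment:
  Environment, lower layer to 1000 m: -8.4 × 0.4 km = -3.36°C, so T = 28.24°C.
  Environment, upper layer to 3700 m: -10.7 × 2.7 km = -28.89°C, so T = -0.65°C.
T_parcel − T_env = 1.84 − (-0.65) = +2.49°C

+2.49°C (parcel warmer than environment)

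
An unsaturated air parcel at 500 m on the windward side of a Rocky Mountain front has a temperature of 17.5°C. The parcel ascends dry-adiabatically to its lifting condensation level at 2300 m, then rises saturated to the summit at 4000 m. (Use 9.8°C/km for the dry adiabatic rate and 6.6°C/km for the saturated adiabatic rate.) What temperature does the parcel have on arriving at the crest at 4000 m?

Dry to 2300 m: -9.8 × 1.8 km = -17.64°C, so T = -0.14°C.
Saturated to 4000 m: -6.6 × 1.7 km = -11.22°C, so T = -11.36°C.

-11.36°C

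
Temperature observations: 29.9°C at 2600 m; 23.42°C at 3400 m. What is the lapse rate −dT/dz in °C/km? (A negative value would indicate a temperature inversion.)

8.1°C/km

Γ = −ΔT/Δz = (29.9 − 23.42) / (3400 − 2600) m
  = 6.48°C / 0.8 km = 8.1°C/km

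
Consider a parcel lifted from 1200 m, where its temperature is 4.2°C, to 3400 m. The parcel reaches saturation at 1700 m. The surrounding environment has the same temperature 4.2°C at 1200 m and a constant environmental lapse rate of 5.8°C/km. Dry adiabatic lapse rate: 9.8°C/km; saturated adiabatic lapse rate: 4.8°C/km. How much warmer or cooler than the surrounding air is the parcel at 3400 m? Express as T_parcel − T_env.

-0.3°C (parcel cooler than environment)

Parcel:
  From 1200 m to 1700 m (dry): cools by 9.8 × 0.5 = 4.9°C, giving -0.7°C.
  From 1700 m to 3400 m (saturated): cools by 4.8 × 1.7 = 8.16°C, giving -8.86°C.
Environment:
  From 1200 m to 3400 m (environment): cools by 5.8 × 2.2 = 12.76°C, giving -8.56°C.
T_parcel − T_env = -8.86 − (-8.56) = -0.3°C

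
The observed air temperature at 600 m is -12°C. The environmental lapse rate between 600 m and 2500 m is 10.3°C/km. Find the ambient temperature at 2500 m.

-31.57°C

Environmental to 2500 m: -10.3 × 1.9 km = -19.57°C, so T = -31.57°C.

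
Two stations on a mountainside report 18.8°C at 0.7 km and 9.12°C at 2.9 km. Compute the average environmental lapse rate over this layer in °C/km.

4.4°C/km

Γ = −ΔT/Δz = (18.8 − 9.12) / (2900 − 700) m
  = 9.68°C / 2.2 km = 4.4°C/km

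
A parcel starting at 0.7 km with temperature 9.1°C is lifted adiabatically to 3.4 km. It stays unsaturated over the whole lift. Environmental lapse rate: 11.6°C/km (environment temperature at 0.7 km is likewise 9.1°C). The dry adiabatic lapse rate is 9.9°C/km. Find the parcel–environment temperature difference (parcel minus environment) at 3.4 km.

+4.59°C (parcel warmer than environment)

Parcel:
  700–3400 m, dry: Δz = 2.7 km ⇒ ΔT = -26.73°C; T = -17.63°C
Environment:
  700–3400 m, environment: Δz = 2.7 km ⇒ ΔT = -31.32°C; T = -22.22°C
T_parcel − T_env = -17.63 − (-22.22) = +4.59°C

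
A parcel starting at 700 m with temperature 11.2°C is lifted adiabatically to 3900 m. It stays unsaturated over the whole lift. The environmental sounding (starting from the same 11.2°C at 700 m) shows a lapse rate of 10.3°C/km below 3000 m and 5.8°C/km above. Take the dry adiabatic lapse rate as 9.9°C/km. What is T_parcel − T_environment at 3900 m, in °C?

-2.77°C (parcel cooler than environment)

Parcel:
  Dry to 3900 m: -9.9 × 3.2 km = -31.68°C, so T = -20.48°C.
Environment:
  Environment, lower layer to 3000 m: -10.3 × 2.3 km = -23.69°C, so T = -12.49°C.
  Environment, upper layer to 3900 m: -5.8 × 0.9 km = -5.22°C, so T = -17.71°C.
T_parcel − T_env = -20.48 − (-17.71) = -2.77°C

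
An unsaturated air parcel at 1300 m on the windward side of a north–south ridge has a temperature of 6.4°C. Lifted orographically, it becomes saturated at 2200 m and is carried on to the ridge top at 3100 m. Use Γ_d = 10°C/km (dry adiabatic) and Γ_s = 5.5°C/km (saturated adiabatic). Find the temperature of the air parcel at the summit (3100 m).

-7.55°C

Dry to 2200 m: -10 × 0.9 km = -9°C, so T = -2.6°C.
Saturated to 3100 m: -5.5 × 0.9 km = -4.95°C, so T = -7.55°C.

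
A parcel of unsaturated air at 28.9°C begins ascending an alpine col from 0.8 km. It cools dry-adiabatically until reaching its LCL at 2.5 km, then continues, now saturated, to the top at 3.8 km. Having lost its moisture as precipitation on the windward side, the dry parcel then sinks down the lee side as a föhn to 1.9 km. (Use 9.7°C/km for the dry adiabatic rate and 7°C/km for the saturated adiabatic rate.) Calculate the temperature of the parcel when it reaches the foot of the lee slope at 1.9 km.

800 → 2500 m (dry, 9.7°C/km): ΔT = -9.7 × 1.7 = -16.49°C → T = 12.41°C
2500 → 3800 m (saturated, 7°C/km): ΔT = -7 × 1.3 = -9.1°C → T = 3.31°C
3800 → 1900 m (dry descent, 9.7°C/km): ΔT = +9.7 × 1.9 = +18.43°C → T = 21.74°C

21.74°C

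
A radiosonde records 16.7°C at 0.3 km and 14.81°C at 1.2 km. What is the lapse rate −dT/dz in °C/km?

2.1°C/km

Γ = −ΔT/Δz = (16.7 − 14.81) / (1200 − 300) m
  = 1.89°C / 0.9 km = 2.1°C/km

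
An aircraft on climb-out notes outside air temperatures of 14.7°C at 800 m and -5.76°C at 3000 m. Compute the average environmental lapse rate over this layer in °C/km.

Γ = −ΔT/Δz = (14.7 − (-5.76)) / (3000 − 800) m
  = 20.46°C / 2.2 km = 9.3°C/km

9.3°C/km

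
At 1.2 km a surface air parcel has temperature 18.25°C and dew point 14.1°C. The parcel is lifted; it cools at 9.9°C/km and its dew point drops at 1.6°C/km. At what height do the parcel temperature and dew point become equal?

T and T_d converge at 9.9 − 1.6 = 8.3°C per km
Height above start = (18.25 − 14.1) / 8.3 = 0.5 km
LCL altitude = 1200 m + 500 m = 1700 m

1.7 km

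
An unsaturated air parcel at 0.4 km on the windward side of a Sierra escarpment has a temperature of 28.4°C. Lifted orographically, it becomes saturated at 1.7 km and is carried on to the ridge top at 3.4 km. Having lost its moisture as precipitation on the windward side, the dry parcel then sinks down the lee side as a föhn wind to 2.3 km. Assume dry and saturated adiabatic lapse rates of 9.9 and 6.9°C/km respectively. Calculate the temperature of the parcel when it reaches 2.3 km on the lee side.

14.69°C

400 → 1700 m (dry, 9.9°C/km): ΔT = -9.9 × 1.3 = -12.87°C → T = 15.53°C
1700 → 3400 m (saturated, 6.9°C/km): ΔT = -6.9 × 1.7 = -11.73°C → T = 3.8°C
3400 → 2300 m (dry descent, 9.9°C/km): ΔT = +9.9 × 1.1 = +10.89°C → T = 14.69°C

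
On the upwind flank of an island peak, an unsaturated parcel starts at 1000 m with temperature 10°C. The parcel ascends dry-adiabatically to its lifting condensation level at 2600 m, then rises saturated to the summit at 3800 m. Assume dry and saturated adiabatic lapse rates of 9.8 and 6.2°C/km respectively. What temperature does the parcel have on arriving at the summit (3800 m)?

1000–2600 m, dry: Δz = 1.6 km ⇒ ΔT = -15.68°C; T = -5.68°C
2600–3800 m, saturated: Δz = 1.2 km ⇒ ΔT = -7.44°C; T = -13.12°C

-13.12°C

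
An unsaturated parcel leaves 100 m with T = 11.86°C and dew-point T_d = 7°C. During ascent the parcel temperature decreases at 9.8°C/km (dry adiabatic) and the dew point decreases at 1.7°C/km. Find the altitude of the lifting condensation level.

T and T_d converge at 9.8 − 1.7 = 8.1°C per km
Height above start = (11.86 − 7) / 8.1 = 0.6 km
LCL altitude = 100 m + 600 m = 700 m

700 m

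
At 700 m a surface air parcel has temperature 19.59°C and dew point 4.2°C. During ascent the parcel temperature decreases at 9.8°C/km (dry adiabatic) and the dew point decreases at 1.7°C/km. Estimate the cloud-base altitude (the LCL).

2600 m

T and T_d converge at 9.8 − 1.7 = 8.1°C per km
Height above start = (19.59 − 4.2) / 8.1 = 1.9 km
LCL altitude = 700 m + 1900 m = 2600 m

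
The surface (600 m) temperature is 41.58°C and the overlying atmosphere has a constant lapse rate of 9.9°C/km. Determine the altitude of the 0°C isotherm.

4800 m

Height above start = (41.58 − 0) / 9.9 = 4.2 km
Altitude = 600 m + 4200 m = 4800 m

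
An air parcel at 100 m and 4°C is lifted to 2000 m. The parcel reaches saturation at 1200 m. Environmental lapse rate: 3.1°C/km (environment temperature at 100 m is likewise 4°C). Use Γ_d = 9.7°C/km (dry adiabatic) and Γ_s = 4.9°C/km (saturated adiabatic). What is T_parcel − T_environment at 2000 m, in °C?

Parcel:
  100 → 1200 m (dry, 9.7°C/km): ΔT = -9.7 × 1.1 = -10.67°C → T = -6.67°C
  1200 → 2000 m (saturated, 4.9°C/km): ΔT = -4.9 × 0.8 = -3.92°C → T = -10.59°C
Environment:
  100 → 2000 m (environment, 3.1°C/km): ΔT = -3.1 × 1.9 = -5.89°C → T = -1.89°C
T_parcel − T_env = -10.59 − (-1.89) = -8.7°C

-8.7°C (parcel cooler than environment)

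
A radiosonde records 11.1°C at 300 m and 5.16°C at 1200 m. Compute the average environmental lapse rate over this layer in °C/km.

6.6°C/km

Γ = −ΔT/Δz = (11.1 − 5.16) / (1200 − 300) m
  = 5.94°C / 0.9 km = 6.6°C/km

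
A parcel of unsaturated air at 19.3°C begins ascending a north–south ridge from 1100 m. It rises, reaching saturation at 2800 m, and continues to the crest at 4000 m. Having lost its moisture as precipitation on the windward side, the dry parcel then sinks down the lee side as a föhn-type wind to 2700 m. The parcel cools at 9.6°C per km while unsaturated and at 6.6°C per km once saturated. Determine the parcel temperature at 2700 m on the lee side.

7.54°C

From 1100 m to 2800 m (dry): cools by 9.6 × 1.7 = 16.32°C, giving 2.98°C.
From 2800 m to 4000 m (saturated): cools by 6.6 × 1.2 = 7.92°C, giving -4.94°C.
From 4000 m to 2700 m (dry descent): warms by 9.6 × 1.3 = 12.48°C, giving 7.54°C.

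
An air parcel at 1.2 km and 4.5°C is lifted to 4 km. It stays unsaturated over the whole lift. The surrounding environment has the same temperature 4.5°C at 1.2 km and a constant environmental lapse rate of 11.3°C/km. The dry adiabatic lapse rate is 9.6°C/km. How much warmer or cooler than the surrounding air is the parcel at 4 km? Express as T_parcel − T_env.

Parcel:
  1200–4000 m, dry: Δz = 2.8 km ⇒ ΔT = -26.88°C; T = -22.38°C
Environment:
  1200–4000 m, environment: Δz = 2.8 km ⇒ ΔT = -31.64°C; T = -27.14°C
T_parcel − T_env = -22.38 − (-27.14) = +4.76°C

+4.76°C (parcel warmer than environment)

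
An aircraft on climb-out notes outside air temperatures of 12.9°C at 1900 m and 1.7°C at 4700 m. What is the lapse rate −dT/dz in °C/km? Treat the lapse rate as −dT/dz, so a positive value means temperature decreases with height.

Γ = −ΔT/Δz = (12.9 − 1.7) / (4700 − 1900) m
  = 11.2°C / 2.8 km = 4°C/km

4°C/km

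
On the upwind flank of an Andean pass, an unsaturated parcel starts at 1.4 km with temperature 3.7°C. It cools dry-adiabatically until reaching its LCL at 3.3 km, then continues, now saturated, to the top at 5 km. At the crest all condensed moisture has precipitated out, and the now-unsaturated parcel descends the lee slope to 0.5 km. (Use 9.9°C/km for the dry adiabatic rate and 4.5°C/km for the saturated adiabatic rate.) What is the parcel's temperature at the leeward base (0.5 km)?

21.79°C

From 1400 m to 3300 m (dry): cools by 9.9 × 1.9 = 18.81°C, giving -15.11°C.
From 3300 m to 5000 m (saturated): cools by 4.5 × 1.7 = 7.65°C, giving -22.76°C.
From 5000 m to 500 m (dry descent): warms by 9.9 × 4.5 = 44.55°C, giving 21.79°C.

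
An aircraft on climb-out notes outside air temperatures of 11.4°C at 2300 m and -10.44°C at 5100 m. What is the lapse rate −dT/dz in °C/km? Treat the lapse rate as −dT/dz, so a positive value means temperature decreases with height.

Γ = −ΔT/Δz = (11.4 − (-10.44)) / (5100 − 2300) m
  = 21.84°C / 2.8 km = 7.8°C/km

7.8°C/km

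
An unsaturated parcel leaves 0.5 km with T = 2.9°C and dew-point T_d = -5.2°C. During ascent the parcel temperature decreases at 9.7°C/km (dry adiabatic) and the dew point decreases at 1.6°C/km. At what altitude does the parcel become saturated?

T and T_d converge at 9.7 − 1.6 = 8.1°C per km
Height above start = (2.9 − (-5.2)) / 8.1 = 1 km
LCL altitude = 500 m + 1000 m = 1500 m

1.5 km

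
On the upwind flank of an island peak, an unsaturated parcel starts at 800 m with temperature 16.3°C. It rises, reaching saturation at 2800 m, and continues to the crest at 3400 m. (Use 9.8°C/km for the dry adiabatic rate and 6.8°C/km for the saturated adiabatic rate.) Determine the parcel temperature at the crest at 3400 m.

800 → 2800 m (dry, 9.8°C/km): ΔT = -9.8 × 2 = -19.6°C → T = -3.3°C
2800 → 3400 m (saturated, 6.8°C/km): ΔT = -6.8 × 0.6 = -4.08°C → T = -7.38°C

-7.38°C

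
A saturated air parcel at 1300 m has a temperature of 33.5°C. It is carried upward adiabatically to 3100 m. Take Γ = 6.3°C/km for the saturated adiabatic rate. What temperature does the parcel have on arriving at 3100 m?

Saturated adiabatic to 3100 m: -6.3 × 1.8 km = -11.34°C, so T = 22.16°C.

22.16°C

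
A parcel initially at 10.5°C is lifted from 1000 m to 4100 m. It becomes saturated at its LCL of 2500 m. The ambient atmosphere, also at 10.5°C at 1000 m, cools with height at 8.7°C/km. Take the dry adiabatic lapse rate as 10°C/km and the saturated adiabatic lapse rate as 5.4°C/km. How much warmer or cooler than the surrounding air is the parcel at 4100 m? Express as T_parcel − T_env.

+3.33°C (parcel warmer than environment)

Parcel:
  Dry to 2500 m: -10 × 1.5 km = -15°C, so T = -4.5°C.
  Saturated to 4100 m: -5.4 × 1.6 km = -8.64°C, so T = -13.14°C.
Environment:
  Environment to 4100 m: -8.7 × 3.1 km = -26.97°C, so T = -16.47°C.
T_parcel − T_env = -13.14 − (-16.47) = +3.33°C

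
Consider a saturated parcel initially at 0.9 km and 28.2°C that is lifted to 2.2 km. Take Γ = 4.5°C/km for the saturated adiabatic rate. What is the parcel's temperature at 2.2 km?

900 → 2200 m (saturated adiabatic, 4.5°C/km): ΔT = -4.5 × 1.3 = -5.85°C → T = 22.35°C

22.35°C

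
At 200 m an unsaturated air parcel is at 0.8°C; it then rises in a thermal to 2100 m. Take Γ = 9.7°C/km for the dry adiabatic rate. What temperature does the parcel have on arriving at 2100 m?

From 200 m to 2100 m (dry adiabatic): cools by 9.7 × 1.9 = 18.43°C, giving -17.63°C.

-17.63°C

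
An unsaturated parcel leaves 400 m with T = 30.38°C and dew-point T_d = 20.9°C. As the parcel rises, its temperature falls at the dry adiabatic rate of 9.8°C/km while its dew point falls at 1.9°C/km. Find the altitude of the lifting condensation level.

1600 m

T and T_d converge at 9.8 − 1.9 = 7.9°C per km
Height above start = (30.38 − 20.9) / 7.9 = 1.2 km
LCL altitude = 400 m + 1200 m = 1600 m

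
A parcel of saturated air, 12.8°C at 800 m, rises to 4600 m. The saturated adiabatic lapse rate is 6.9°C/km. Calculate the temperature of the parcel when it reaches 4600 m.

800 → 4600 m (saturated adiabatic, 6.9°C/km): ΔT = -6.9 × 3.8 = -26.22°C → T = -13.42°C

-13.42°C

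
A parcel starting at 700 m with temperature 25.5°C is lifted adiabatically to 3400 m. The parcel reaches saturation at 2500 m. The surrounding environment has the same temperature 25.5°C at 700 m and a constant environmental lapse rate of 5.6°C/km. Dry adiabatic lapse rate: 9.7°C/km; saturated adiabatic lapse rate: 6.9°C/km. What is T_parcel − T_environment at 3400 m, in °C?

-8.55°C (parcel cooler than environment)

Parcel:
  Dry to 2500 m: -9.7 × 1.8 km = -17.46°C, so T = 8.04°C.
  Saturated to 3400 m: -6.9 × 0.9 km = -6.21°C, so T = 1.83°C.
Environment:
  Environment to 3400 m: -5.6 × 2.7 km = -15.12°C, so T = 10.38°C.
T_parcel − T_env = 1.83 − 10.38 = -8.55°C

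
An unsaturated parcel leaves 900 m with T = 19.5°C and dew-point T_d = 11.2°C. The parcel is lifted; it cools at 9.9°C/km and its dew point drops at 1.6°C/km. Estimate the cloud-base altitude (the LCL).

1900 m

T and T_d converge at 9.9 − 1.6 = 8.3°C per km
Height above start = (19.5 − 11.2) / 8.3 = 1 km
LCL altitude = 900 m + 1000 m = 1900 m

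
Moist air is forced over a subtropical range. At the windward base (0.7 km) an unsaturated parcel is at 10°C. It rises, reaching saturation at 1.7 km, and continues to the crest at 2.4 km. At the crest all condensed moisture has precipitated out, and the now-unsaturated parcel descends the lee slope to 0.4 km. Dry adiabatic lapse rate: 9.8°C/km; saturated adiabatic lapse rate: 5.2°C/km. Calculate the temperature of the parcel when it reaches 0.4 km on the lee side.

From 700 m to 1700 m (dry): cools by 9.8 × 1 = 9.8°C, giving 0.2°C.
From 1700 m to 2400 m (saturated): cools by 5.2 × 0.7 = 3.64°C, giving -3.44°C.
From 2400 m to 400 m (dry descent): warms by 9.8 × 2 = 19.6°C, giving 16.16°C.

16.16°C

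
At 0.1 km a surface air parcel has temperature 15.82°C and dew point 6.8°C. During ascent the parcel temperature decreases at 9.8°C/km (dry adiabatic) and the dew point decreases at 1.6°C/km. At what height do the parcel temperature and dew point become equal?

1.2 km

T and T_d converge at 9.8 − 1.6 = 8.2°C per km
Height above start = (15.82 − 6.8) / 8.2 = 1.1 km
LCL altitude = 100 m + 1100 m = 1200 m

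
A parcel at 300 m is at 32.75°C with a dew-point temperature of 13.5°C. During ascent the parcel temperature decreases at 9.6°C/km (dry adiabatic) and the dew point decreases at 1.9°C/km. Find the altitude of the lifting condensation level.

T and T_d converge at 9.6 − 1.9 = 7.7°C per km
Height above start = (32.75 − 13.5) / 7.7 = 2.5 km
LCL altitude = 300 m + 2500 m = 2800 m

2800 m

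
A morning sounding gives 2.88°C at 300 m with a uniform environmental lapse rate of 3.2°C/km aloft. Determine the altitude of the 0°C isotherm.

Height above start = (2.88 − 0) / 3.2 = 0.9 km
Altitude = 300 m + 900 m = 1200 m

1200 m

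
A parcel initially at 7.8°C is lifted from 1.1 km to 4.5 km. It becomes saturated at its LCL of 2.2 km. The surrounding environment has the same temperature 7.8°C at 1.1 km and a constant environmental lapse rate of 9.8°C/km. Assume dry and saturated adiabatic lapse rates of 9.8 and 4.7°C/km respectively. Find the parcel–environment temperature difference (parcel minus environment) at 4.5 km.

+11.73°C (parcel warmer than environment)

Parcel:
  Dry to 2200 m: -9.8 × 1.1 km = -10.78°C, so T = -2.98°C.
  Saturated to 4500 m: -4.7 × 2.3 km = -10.81°C, so T = -13.79°C.
Environment:
  Environment to 4500 m: -9.8 × 3.4 km = -33.32°C, so T = -25.52°C.
T_parcel − T_env = -13.79 − (-25.52) = +11.73°C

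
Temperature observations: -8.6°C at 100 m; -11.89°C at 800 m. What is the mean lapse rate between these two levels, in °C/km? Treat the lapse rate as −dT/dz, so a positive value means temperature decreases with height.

4.7°C/km

Γ = −ΔT/Δz = (-8.6 − (-11.89)) / (800 − 100) m
  = 3.29°C / 0.7 km = 4.7°C/km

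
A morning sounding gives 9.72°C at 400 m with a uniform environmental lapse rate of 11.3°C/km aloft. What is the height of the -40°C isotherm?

Height above start = (9.72 − (-40)) / 11.3 = 4.4 km
Altitude = 400 m + 4400 m = 4800 m

4800 m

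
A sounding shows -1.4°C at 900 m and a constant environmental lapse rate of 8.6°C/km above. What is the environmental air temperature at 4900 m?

900 → 4900 m (environmental, 8.6°C/km): ΔT = -8.6 × 4 = -34.4°C → T = -35.8°C

-35.8°C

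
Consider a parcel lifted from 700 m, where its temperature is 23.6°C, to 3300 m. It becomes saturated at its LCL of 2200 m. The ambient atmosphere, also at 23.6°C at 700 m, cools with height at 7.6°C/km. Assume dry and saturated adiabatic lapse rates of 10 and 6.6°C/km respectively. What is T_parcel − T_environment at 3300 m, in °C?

Parcel:
  From 700 m to 2200 m (dry): cools by 10 × 1.5 = 15°C, giving 8.6°C.
  From 2200 m to 3300 m (saturated): cools by 6.6 × 1.1 = 7.26°C, giving 1.34°C.
Environment:
  From 700 m to 3300 m (environment): cools by 7.6 × 2.6 = 19.76°C, giving 3.84°C.
T_parcel − T_env = 1.34 − 3.84 = -2.5°C

-2.5°C (parcel cooler than environment)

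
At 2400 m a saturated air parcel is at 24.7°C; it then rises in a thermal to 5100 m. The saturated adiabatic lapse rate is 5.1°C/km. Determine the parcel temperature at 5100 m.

10.93°C

From 2400 m to 5100 m (saturated adiabatic): cools by 5.1 × 2.7 = 13.77°C, giving 10.93°C.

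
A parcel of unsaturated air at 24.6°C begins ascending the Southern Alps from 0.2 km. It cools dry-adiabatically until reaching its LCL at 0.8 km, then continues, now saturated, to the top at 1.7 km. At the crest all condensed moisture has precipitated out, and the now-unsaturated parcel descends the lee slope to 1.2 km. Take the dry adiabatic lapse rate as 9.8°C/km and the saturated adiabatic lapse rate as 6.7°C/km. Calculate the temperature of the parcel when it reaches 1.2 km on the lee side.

200 → 800 m (dry, 9.8°C/km): ΔT = -9.8 × 0.6 = -5.88°C → T = 18.72°C
800 → 1700 m (saturated, 6.7°C/km): ΔT = -6.7 × 0.9 = -6.03°C → T = 12.69°C
1700 → 1200 m (dry descent, 9.8°C/km): ΔT = +9.8 × 0.5 = +4.9°C → T = 17.59°C

17.59°C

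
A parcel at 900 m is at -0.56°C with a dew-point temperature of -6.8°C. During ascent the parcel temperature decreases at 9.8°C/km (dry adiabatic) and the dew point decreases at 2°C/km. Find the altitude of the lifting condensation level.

T and T_d converge at 9.8 − 2 = 7.8°C per km
Height above start = (-0.56 − (-6.8)) / 7.8 = 0.8 km
LCL altitude = 900 m + 800 m = 1700 m

1700 m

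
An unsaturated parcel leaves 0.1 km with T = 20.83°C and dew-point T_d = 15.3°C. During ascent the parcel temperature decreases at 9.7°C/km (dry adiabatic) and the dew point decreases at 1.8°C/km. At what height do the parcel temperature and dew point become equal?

T and T_d converge at 9.7 − 1.8 = 7.9°C per km
Height above start = (20.83 − 15.3) / 7.9 = 0.7 km
LCL altitude = 100 m + 700 m = 800 m

0.8 km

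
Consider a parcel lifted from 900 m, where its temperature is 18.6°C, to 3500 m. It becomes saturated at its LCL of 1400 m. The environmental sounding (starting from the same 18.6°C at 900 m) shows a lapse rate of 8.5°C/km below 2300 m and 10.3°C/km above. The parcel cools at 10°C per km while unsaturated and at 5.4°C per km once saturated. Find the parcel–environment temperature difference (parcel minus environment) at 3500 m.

Parcel:
  900 → 1400 m (dry, 10°C/km): ΔT = -10 × 0.5 = -5°C → T = 13.6°C
  1400 → 3500 m (saturated, 5.4°C/km): ΔT = -5.4 × 2.1 = -11.34°C → T = 2.26°C
Environment:
  900 → 2300 m (environment, lower layer, 8.5°C/km): ΔT = -8.5 × 1.4 = -11.9°C → T = 6.7°C
  2300 → 3500 m (environment, upper layer, 10.3°C/km): ΔT = -10.3 × 1.2 = -12.36°C → T = -5.66°C
T_parcel − T_env = 2.26 − (-5.66) = +7.92°C

+7.92°C (parcel warmer than environment)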